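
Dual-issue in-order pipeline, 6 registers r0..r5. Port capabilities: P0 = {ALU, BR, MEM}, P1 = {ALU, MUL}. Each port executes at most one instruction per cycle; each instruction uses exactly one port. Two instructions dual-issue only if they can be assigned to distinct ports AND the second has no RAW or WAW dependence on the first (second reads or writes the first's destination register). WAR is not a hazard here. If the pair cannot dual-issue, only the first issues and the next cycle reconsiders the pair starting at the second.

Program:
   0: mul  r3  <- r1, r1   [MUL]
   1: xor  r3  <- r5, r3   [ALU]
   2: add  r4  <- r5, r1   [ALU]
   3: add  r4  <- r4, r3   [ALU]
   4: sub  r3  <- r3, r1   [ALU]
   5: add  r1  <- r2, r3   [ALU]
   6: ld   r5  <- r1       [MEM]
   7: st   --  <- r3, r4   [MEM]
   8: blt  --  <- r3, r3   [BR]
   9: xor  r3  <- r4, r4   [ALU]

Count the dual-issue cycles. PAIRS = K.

[0] i0  mul.MUL  -- RAW+WAW r3
[1] i1+i2  xor.ALU;add.ALU  -- 2-wide
[2] i3+i4  add.ALU;sub.ALU  -- 2-wide
[3] i5  add.ALU  -- RAW r1
[4] i6  ld.MEM  -- no-port MEM/MEM
[5] i7  st.MEM  -- no-port MEM/BR
[6] i8+i9  blt.BR;xor.ALU  -- 2-wide

PAIRS = 3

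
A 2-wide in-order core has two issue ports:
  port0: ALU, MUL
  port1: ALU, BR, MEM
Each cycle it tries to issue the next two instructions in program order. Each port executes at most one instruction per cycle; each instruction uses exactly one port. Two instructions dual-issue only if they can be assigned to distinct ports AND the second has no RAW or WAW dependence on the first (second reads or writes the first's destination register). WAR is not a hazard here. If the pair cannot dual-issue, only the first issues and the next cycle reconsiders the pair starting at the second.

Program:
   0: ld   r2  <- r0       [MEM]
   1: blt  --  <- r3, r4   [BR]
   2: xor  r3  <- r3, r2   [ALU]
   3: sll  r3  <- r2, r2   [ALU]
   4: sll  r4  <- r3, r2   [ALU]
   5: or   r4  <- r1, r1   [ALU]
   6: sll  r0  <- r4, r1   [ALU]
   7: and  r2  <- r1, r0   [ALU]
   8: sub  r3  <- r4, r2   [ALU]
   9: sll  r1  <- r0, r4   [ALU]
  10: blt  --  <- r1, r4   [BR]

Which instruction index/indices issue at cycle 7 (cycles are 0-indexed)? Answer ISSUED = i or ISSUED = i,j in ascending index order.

c0: i0 ld.MEM  no-port MEM/BR
c1: i1+i2 blt.BR;xor.ALU  pair
c2: i3 sll.ALU  RAW r3
c3: i4 sll.ALU  WAW r4
c4: i5 or.ALU  RAW r4
c5: i6 sll.ALU  RAW r0
c6: i7 and.ALU  RAW r2
c7: i8+i9 sub.ALU;sll.ALU  pair
c8: i10 blt.BR  tail

ISSUED = 8,9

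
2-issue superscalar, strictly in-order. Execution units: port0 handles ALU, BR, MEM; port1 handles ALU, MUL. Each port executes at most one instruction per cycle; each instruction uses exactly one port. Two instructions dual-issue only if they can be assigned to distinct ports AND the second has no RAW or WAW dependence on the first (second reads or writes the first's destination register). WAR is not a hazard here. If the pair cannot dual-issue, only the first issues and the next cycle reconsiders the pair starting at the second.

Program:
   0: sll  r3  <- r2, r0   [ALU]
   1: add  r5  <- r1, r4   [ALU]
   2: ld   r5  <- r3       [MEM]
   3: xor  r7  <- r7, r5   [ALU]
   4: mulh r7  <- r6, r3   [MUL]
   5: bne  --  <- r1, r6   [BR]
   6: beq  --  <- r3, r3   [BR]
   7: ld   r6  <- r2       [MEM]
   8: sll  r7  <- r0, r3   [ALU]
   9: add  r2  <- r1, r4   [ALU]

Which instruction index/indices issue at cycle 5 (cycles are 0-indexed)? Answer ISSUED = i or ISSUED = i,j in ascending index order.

t=0 i0&i1:sll+add ; pair
t=1 i2:ld ; RAW r5
t=2 i3:xor ; WAW r7
t=3 i4&i5:mulh+bne ; pair
t=4 i6:beq ; no-port BR/MEM
t=5 i7&i8:ld+sll ; pair
t=6 i9:add ; tail

ISSUED = 7,8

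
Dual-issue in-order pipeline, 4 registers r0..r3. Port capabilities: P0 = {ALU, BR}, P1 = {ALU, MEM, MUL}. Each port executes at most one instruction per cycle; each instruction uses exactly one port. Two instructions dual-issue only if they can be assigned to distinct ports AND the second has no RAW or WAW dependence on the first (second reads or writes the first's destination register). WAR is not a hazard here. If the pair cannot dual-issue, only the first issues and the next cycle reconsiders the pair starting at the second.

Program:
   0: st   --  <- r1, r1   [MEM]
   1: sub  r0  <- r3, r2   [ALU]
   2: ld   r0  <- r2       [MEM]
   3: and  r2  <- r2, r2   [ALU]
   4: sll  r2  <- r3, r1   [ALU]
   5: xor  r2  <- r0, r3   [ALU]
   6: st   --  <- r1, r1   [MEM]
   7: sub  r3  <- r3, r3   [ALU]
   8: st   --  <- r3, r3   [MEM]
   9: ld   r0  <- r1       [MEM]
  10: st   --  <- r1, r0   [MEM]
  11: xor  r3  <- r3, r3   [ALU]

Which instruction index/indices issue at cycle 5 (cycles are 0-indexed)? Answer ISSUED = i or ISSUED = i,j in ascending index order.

0. st sub @i0&i1  | pair
1. ld and @i2&i3  | pair
2. sll @i4  | WAW r2
3. xor st @i5&i6  | pair
4. sub @i7  | RAW r3
5. st @i8  | no-port MEM/MEM
6. ld @i9  | no-port MEM/MEM
7. st xor @i10&i11  | pair

ISSUED = 8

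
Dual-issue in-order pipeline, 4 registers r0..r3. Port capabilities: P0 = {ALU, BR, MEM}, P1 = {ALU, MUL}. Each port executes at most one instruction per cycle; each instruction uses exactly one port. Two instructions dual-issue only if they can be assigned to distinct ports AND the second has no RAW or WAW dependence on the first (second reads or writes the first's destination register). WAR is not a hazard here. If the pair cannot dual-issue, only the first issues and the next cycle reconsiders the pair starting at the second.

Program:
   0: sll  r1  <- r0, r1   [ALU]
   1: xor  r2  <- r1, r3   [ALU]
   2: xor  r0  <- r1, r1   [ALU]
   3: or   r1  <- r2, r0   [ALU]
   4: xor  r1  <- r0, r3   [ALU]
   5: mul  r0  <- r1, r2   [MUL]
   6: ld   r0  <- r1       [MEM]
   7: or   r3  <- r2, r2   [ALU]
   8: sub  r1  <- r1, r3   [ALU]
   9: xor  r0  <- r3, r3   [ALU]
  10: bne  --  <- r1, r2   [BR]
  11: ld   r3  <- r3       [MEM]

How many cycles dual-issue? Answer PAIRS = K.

[0] i0  sll  -- RAW r1
[1] i1,i2  xor/xor  -- dual
[2] i3  or  -- WAW r1
[3] i4  xor  -- RAW r1
[4] i5  mul  -- WAW r0
[5] i6,i7  ld/or  -- dual
[6] i8,i9  sub/xor  -- dual
[7] i10  bne  -- no-port BR/MEM
[8] i11  ld  -- tail

PAIRS = 3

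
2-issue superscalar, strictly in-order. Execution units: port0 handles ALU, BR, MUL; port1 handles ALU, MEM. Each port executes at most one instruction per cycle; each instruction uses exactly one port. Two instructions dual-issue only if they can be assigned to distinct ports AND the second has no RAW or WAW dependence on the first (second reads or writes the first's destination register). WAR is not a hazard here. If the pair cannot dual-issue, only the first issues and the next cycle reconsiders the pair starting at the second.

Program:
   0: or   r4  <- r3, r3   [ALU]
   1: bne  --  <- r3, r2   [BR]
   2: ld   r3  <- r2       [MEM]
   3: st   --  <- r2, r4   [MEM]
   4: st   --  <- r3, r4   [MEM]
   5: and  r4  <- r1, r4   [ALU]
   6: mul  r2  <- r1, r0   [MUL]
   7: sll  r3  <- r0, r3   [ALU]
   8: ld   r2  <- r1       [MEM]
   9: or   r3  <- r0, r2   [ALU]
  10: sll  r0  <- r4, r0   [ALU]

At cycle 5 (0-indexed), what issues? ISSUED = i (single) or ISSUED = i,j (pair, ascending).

[0] i0/i1  or.ALU bne.BR  -- 2-wide
[1] i2  ld.MEM  -- no-port MEM/MEM
[2] i3  st.MEM  -- no-port MEM/MEM
[3] i4/i5  st.MEM and.ALU  -- 2-wide
[4] i6/i7  mul.MUL sll.ALU  -- 2-wide
[5] i8  ld.MEM  -- RAW r2
[6] i9/i10  or.ALU sll.ALU  -- 2-wide

ISSUED = 8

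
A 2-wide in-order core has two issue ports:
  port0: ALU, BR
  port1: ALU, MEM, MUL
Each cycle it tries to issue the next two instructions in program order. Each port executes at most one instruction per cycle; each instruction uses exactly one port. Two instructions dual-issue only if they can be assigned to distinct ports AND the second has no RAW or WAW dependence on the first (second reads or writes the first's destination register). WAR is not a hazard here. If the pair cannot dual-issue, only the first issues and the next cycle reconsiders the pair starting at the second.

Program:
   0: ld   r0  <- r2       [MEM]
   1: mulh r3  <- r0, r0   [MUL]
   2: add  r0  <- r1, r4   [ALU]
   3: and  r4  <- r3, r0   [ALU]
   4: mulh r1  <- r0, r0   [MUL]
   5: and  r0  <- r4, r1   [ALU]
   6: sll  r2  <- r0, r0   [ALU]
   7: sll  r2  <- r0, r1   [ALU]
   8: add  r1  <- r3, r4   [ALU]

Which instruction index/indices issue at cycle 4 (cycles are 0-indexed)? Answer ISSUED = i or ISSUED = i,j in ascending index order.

ISSUED = 6

c0: i0 ld  no-port MEM/MUL
c1: i1/i2 mulh add  2-wide
c2: i3/i4 and mulh  2-wide
c3: i5 and  RAW r0
c4: i6 sll  WAW r2
c5: i7/i8 sll add  2-wide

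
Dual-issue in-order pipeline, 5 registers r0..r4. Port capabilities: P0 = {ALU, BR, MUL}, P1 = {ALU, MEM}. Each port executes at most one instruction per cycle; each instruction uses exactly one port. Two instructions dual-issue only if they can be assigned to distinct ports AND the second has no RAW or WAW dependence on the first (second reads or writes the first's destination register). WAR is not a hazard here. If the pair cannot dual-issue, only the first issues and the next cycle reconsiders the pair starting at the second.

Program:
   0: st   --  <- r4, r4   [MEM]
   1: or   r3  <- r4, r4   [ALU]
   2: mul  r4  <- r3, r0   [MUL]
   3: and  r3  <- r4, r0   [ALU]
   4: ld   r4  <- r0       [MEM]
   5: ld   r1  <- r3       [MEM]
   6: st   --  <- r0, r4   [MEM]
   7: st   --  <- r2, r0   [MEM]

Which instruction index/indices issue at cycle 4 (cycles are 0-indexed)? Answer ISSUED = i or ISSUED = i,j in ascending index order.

c0: i0/i1 st.MEM;or.ALU  pair
c1: i2 mul.MUL  RAW r4
c2: i3/i4 and.ALU;ld.MEM  pair
c3: i5 ld.MEM  no-port MEM/MEM
c4: i6 st.MEM  no-port MEM/MEM
c5: i7 st.MEM  tail

ISSUED = 6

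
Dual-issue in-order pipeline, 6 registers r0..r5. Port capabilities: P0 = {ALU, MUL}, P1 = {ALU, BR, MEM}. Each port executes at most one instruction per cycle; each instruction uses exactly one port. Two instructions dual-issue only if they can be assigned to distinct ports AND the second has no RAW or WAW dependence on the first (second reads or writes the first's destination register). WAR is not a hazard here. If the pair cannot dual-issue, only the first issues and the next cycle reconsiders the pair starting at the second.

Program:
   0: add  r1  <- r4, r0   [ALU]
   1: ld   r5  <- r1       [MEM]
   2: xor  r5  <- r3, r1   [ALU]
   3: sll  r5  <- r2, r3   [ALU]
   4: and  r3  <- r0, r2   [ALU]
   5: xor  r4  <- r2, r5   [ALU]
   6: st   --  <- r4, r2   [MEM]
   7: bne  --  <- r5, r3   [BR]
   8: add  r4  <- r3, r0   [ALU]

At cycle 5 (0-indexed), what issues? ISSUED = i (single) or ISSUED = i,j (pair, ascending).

ISSUED = 6

[0] i0  add  -- RAW r1
[1] i1  ld  -- WAW r5
[2] i2  xor  -- WAW r5
[3] i3,i4  sll+and  -- dual
[4] i5  xor  -- RAW r4
[5] i6  st  -- no-port MEM/BR
[6] i7,i8  bne+add  -- dual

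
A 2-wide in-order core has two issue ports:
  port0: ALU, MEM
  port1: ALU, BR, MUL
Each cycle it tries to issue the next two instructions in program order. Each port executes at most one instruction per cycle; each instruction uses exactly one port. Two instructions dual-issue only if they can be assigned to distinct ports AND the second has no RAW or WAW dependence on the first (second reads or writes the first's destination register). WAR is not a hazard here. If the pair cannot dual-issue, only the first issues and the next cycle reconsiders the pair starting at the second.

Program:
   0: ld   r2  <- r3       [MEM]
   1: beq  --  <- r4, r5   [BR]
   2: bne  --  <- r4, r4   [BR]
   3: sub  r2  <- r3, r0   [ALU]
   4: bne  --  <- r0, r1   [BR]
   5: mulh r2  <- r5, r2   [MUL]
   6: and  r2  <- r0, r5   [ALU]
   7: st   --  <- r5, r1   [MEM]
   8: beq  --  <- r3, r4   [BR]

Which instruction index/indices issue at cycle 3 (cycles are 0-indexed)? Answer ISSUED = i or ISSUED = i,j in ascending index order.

#0 head=0: ld.MEM/beq.BR i0/i1 dual
#1 head=2: bne.BR/sub.ALU i2/i3 dual
#2 head=4: bne.BR i4 no-port BR/MUL
#3 head=5: mulh.MUL i5 WAW r2
#4 head=6: and.ALU/st.MEM i6/i7 dual
#5 head=8: beq.BR i8 tail

ISSUED = 5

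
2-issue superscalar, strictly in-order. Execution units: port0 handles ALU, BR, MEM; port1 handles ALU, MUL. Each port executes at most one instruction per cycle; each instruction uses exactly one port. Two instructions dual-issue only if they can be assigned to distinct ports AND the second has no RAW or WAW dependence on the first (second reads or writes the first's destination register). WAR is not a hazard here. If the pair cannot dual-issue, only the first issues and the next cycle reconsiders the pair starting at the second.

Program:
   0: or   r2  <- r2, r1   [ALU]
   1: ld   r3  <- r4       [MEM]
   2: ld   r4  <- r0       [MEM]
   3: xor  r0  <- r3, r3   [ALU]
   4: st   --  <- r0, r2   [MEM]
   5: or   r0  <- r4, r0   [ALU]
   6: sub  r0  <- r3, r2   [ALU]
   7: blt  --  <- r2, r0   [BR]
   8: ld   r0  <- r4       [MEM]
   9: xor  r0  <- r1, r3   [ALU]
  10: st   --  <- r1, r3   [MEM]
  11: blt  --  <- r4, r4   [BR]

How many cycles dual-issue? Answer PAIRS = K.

PAIRS = 4

t=0 i0+i1:or.ALU+ld.MEM ; pair
t=1 i2+i3:ld.MEM+xor.ALU ; pair
t=2 i4+i5:st.MEM+or.ALU ; pair
t=3 i6:sub.ALU ; RAW r0
t=4 i7:blt.BR ; no-port BR/MEM
t=5 i8:ld.MEM ; WAW r0
t=6 i9+i10:xor.ALU+st.MEM ; pair
t=7 i11:blt.BR ; tail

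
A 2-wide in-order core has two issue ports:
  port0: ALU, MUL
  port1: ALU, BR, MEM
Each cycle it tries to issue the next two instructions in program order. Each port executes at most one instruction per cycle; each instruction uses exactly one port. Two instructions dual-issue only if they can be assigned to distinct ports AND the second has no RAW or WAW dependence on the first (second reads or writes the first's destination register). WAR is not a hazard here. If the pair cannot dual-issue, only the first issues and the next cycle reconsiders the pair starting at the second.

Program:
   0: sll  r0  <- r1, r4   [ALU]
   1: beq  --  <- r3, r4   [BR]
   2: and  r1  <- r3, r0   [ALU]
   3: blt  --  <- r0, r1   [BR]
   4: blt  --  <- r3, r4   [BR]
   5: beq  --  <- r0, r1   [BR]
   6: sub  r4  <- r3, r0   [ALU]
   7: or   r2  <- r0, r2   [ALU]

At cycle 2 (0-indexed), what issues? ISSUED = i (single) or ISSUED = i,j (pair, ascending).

t=0 i0&i1:sll/beq ; pair
t=1 i2:and ; RAW r1
t=2 i3:blt ; no-port BR/BR
t=3 i4:blt ; no-port BR/BR
t=4 i5&i6:beq/sub ; pair
t=5 i7:or ; tail

ISSUED = 3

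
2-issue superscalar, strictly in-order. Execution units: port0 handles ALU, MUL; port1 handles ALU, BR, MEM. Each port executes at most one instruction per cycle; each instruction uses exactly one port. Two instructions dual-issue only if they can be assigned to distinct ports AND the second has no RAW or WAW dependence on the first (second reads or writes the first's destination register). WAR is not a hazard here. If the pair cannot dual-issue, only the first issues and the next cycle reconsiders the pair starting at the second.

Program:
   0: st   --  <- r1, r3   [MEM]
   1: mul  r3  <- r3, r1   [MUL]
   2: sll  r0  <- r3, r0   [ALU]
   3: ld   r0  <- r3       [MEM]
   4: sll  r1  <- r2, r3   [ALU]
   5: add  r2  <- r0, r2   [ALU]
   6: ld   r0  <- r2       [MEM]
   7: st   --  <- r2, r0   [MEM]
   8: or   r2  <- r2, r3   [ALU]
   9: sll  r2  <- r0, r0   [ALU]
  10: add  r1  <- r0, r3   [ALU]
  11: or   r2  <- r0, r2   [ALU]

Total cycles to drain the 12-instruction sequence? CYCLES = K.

CYCLES = 8

#0 head=0: st.MEM;mul.MUL i0,i1 pair
#1 head=2: sll.ALU i2 WAW r0
#2 head=3: ld.MEM;sll.ALU i3,i4 pair
#3 head=5: add.ALU i5 RAW r2
#4 head=6: ld.MEM i6 no-port MEM/MEM
#5 head=7: st.MEM;or.ALU i7,i8 pair
#6 head=9: sll.ALU;add.ALU i9,i10 pair
#7 head=11: or.ALU i11 tail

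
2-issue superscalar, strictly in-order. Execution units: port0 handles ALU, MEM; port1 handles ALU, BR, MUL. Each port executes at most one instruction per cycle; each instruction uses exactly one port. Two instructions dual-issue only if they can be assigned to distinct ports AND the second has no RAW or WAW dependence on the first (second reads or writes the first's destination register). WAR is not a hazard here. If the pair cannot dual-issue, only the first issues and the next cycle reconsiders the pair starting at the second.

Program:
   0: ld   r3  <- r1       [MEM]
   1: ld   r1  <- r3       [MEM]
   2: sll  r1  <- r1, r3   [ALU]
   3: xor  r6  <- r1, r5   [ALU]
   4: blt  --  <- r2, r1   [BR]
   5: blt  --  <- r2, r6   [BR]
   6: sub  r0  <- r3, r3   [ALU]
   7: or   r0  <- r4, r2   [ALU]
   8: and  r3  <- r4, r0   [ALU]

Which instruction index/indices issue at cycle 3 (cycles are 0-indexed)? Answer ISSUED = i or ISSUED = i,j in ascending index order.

ISSUED = 3,4

t=0 i0:ld ; no-port MEM/MEM
t=1 i1:ld ; RAW+WAW r1
t=2 i2:sll ; RAW r1
t=3 i3/i4:xor/blt ; 2-wide
t=4 i5/i6:blt/sub ; 2-wide
t=5 i7:or ; RAW r0
t=6 i8:and ; tail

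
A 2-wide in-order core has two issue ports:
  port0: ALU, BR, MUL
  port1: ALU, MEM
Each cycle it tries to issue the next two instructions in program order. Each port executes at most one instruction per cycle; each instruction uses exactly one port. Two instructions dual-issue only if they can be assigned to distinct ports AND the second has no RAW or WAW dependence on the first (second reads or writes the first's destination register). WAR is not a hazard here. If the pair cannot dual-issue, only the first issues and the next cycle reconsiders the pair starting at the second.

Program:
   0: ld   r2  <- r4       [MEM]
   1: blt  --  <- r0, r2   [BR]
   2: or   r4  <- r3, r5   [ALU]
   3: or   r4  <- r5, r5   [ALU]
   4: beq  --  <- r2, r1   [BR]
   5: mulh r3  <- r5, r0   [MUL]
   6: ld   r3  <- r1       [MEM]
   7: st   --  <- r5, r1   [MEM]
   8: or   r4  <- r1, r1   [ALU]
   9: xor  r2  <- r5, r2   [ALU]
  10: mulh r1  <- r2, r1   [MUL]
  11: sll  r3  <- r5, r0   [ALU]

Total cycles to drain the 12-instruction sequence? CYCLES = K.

t=0 i0:ld.MEM ; RAW r2
t=1 i1/i2:blt.BR or.ALU ; pair
t=2 i3/i4:or.ALU beq.BR ; pair
t=3 i5:mulh.MUL ; WAW r3
t=4 i6:ld.MEM ; no-port MEM/MEM
t=5 i7/i8:st.MEM or.ALU ; pair
t=6 i9:xor.ALU ; RAW r2
t=7 i10/i11:mulh.MUL sll.ALU ; pair

CYCLES = 8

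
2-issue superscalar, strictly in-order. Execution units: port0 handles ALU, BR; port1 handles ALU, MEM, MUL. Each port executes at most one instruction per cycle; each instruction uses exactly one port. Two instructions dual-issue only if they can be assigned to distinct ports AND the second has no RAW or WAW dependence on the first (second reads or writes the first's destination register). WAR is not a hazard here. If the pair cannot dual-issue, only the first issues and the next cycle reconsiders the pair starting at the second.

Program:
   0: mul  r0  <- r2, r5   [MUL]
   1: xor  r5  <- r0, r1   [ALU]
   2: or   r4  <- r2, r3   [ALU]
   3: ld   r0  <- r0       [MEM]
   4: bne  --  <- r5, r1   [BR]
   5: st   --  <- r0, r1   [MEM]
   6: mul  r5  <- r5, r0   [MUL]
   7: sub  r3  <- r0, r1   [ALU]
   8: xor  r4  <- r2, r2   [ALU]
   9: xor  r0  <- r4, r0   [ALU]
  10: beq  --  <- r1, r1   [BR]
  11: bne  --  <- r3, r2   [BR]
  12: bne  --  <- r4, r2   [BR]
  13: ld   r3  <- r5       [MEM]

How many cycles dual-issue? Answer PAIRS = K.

PAIRS = 5

[0] i0  mul.MUL  -- RAW r0
[1] i1/i2  xor.ALU;or.ALU  -- pair
[2] i3/i4  ld.MEM;bne.BR  -- pair
[3] i5  st.MEM  -- no-port MEM/MUL
[4] i6/i7  mul.MUL;sub.ALU  -- pair
[5] i8  xor.ALU  -- RAW r4
[6] i9/i10  xor.ALU;beq.BR  -- pair
[7] i11  bne.BR  -- no-port BR/BR
[8] i12/i13  bne.BR;ld.MEM  -- pair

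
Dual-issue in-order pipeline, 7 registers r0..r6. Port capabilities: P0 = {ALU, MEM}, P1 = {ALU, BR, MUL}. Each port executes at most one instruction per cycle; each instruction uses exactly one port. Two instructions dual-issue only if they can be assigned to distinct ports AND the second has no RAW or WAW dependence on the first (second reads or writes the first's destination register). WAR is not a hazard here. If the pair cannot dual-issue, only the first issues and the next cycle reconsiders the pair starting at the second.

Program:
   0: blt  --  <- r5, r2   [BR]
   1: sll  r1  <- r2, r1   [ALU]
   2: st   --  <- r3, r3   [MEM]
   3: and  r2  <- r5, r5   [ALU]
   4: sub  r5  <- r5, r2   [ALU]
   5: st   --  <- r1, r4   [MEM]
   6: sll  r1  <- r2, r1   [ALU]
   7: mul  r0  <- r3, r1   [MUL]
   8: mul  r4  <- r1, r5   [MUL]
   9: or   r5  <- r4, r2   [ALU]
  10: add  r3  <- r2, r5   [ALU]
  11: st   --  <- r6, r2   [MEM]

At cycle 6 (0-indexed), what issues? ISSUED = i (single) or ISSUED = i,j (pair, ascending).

t=0 i0/i1:blt.BR sll.ALU ; 2-wide
t=1 i2/i3:st.MEM and.ALU ; 2-wide
t=2 i4/i5:sub.ALU st.MEM ; 2-wide
t=3 i6:sll.ALU ; RAW r1
t=4 i7:mul.MUL ; no-port MUL/MUL
t=5 i8:mul.MUL ; RAW r4
t=6 i9:or.ALU ; RAW r5
t=7 i10/i11:add.ALU st.MEM ; 2-wide

ISSUED = 9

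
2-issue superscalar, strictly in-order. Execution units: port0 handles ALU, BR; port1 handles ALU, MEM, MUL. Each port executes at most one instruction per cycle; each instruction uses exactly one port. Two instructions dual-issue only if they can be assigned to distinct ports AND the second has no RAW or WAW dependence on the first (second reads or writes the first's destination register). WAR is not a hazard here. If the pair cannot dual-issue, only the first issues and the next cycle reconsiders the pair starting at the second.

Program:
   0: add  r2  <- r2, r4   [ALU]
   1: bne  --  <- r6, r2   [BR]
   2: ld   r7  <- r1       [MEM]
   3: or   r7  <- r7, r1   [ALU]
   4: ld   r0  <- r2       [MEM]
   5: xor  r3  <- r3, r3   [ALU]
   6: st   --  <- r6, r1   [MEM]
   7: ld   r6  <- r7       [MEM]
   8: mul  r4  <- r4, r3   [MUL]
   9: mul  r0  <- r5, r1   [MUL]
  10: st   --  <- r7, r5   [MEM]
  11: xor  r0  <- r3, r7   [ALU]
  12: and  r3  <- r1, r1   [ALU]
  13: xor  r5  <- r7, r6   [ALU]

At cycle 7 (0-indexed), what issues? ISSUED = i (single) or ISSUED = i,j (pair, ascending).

0. add.ALU @i0  | RAW r2
1. bne.BR;ld.MEM @i1+i2  | pair
2. or.ALU;ld.MEM @i3+i4  | pair
3. xor.ALU;st.MEM @i5+i6  | pair
4. ld.MEM @i7  | no-port MEM/MUL
5. mul.MUL @i8  | no-port MUL/MUL
6. mul.MUL @i9  | no-port MUL/MEM
7. st.MEM;xor.ALU @i10+i11  | pair
8. and.ALU;xor.ALU @i12+i13  | pair

ISSUED = 10,11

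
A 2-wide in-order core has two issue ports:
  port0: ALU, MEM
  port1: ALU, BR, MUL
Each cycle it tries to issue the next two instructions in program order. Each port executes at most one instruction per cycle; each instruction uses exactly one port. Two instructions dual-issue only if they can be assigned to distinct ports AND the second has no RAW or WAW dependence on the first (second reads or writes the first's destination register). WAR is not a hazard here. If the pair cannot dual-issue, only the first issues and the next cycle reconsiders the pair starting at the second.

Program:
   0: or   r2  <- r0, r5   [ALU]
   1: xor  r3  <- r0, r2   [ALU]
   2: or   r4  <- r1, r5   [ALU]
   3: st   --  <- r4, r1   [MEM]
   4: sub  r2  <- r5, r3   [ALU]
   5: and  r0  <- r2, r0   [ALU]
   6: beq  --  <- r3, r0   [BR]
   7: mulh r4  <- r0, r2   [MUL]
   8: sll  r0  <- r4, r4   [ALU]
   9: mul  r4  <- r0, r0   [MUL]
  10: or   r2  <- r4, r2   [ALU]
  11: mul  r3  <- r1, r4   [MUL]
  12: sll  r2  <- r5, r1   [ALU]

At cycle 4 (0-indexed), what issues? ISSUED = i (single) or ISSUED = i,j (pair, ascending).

c0: i0 or  RAW r2
c1: i1+i2 xor or  2-wide
c2: i3+i4 st sub  2-wide
c3: i5 and  RAW r0
c4: i6 beq  no-port BR/MUL
c5: i7 mulh  RAW r4
c6: i8 sll  RAW r0
c7: i9 mul  RAW r4
c8: i10+i11 or mul  2-wide
c9: i12 sll  tail

ISSUED = 6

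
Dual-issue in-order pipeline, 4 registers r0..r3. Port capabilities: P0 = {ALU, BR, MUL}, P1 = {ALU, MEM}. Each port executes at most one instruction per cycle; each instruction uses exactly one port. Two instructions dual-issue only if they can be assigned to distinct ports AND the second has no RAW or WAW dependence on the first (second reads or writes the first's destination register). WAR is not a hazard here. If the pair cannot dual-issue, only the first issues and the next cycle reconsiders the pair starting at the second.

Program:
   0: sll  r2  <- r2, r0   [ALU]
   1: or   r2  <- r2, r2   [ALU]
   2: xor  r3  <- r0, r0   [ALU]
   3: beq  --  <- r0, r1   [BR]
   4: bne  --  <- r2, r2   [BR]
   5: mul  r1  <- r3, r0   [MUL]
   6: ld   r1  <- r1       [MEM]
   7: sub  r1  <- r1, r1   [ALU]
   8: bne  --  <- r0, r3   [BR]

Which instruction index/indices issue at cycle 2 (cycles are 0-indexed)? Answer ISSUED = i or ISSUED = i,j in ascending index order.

c0: i0 sll  RAW+WAW r2
c1: i1/i2 or/xor  pair
c2: i3 beq  no-port BR/BR
c3: i4 bne  no-port BR/MUL
c4: i5 mul  RAW+WAW r1
c5: i6 ld  RAW+WAW r1
c6: i7/i8 sub/bne  pair

ISSUED = 3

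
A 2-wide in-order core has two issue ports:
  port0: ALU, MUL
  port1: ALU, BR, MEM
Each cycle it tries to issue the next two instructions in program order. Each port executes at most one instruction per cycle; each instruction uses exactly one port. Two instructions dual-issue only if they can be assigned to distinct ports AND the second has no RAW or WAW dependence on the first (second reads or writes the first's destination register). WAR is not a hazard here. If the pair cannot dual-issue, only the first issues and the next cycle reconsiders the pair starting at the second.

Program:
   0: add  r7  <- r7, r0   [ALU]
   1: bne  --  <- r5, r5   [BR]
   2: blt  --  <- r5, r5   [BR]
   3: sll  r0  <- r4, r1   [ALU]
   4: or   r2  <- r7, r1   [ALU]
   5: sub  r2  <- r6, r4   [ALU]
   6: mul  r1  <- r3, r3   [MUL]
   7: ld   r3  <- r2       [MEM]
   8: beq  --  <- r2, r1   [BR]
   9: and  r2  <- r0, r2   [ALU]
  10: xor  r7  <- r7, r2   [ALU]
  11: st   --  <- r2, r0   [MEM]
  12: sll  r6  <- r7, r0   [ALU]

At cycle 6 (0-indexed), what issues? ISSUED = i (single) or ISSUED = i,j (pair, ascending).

ISSUED = 10,11

[0] i0,i1  add.ALU;bne.BR  -- dual
[1] i2,i3  blt.BR;sll.ALU  -- dual
[2] i4  or.ALU  -- WAW r2
[3] i5,i6  sub.ALU;mul.MUL  -- dual
[4] i7  ld.MEM  -- no-port MEM/BR
[5] i8,i9  beq.BR;and.ALU  -- dual
[6] i10,i11  xor.ALU;st.MEM  -- dual
[7] i12  sll.ALU  -- tail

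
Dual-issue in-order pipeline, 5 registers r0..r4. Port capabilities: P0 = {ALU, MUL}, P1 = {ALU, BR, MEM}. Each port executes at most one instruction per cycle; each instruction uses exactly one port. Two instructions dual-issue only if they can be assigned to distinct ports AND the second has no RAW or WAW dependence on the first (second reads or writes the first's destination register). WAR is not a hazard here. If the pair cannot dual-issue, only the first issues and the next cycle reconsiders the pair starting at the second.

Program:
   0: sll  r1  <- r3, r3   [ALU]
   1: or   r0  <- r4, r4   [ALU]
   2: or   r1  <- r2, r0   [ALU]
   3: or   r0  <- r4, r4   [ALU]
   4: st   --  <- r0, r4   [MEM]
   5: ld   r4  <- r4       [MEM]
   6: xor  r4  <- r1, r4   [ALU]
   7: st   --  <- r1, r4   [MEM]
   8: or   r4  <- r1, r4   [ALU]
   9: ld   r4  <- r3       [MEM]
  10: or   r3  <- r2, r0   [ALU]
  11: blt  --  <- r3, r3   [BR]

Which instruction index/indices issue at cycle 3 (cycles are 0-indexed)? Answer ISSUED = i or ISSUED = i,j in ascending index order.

c0: i0+i1 sll.ALU;or.ALU  pair
c1: i2+i3 or.ALU;or.ALU  pair
c2: i4 st.MEM  no-port MEM/MEM
c3: i5 ld.MEM  RAW+WAW r4
c4: i6 xor.ALU  RAW r4
c5: i7+i8 st.MEM;or.ALU  pair
c6: i9+i10 ld.MEM;or.ALU  pair
c7: i11 blt.BR  tail

ISSUED = 5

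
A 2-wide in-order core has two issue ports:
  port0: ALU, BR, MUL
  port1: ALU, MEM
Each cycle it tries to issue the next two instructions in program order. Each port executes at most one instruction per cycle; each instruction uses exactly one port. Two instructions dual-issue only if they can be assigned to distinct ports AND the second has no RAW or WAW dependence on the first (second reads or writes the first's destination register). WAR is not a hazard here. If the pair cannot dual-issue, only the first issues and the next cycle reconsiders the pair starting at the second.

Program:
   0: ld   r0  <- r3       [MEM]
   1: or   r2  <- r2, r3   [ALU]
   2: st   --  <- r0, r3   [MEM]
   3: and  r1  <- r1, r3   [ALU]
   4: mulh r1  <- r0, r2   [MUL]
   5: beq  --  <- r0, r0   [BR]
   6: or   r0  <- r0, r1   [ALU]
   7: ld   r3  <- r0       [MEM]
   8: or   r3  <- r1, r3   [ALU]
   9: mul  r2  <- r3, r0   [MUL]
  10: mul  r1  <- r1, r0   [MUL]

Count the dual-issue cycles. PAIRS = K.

#0 head=0: ld.MEM;or.ALU i0&i1 dual
#1 head=2: st.MEM;and.ALU i2&i3 dual
#2 head=4: mulh.MUL i4 no-port MUL/BR
#3 head=5: beq.BR;or.ALU i5&i6 dual
#4 head=7: ld.MEM i7 RAW+WAW r3
#5 head=8: or.ALU i8 RAW r3
#6 head=9: mul.MUL i9 no-port MUL/MUL
#7 head=10: mul.MUL i10 tail

PAIRS = 3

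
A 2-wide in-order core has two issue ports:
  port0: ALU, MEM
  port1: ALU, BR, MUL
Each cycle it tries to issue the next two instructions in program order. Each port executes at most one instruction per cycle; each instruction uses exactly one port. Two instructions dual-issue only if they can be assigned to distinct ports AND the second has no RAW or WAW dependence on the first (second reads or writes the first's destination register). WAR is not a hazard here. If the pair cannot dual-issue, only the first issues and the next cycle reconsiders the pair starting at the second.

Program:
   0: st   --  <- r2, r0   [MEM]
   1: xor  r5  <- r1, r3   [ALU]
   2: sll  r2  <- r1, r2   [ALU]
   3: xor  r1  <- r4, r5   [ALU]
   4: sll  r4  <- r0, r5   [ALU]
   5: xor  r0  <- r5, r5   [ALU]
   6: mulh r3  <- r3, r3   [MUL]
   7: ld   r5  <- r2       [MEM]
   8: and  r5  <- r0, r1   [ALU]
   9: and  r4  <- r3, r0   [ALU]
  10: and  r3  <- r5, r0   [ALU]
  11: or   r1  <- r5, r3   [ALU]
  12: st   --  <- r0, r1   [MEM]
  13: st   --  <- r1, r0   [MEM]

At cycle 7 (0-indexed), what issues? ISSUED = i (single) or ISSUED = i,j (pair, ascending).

ISSUED = 12

#0 head=0: st+xor i0+i1 pair
#1 head=2: sll+xor i2+i3 pair
#2 head=4: sll+xor i4+i5 pair
#3 head=6: mulh+ld i6+i7 pair
#4 head=8: and+and i8+i9 pair
#5 head=10: and i10 RAW r3
#6 head=11: or i11 RAW r1
#7 head=12: st i12 no-port MEM/MEM
#8 head=13: st i13 tail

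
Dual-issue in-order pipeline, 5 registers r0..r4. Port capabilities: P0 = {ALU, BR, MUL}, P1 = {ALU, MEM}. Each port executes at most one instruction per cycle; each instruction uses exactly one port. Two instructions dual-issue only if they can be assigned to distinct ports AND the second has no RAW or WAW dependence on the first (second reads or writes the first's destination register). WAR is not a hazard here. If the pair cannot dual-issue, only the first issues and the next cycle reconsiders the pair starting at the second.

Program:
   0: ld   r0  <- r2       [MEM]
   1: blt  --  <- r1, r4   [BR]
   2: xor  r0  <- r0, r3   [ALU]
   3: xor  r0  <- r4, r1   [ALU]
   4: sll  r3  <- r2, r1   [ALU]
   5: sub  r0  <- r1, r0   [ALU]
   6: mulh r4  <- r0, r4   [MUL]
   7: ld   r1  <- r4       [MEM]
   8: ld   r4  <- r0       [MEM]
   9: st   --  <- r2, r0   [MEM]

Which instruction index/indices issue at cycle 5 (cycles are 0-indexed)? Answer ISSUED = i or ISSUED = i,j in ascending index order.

c0: i0,i1 ld.MEM;blt.BR  2-wide
c1: i2 xor.ALU  WAW r0
c2: i3,i4 xor.ALU;sll.ALU  2-wide
c3: i5 sub.ALU  RAW r0
c4: i6 mulh.MUL  RAW r4
c5: i7 ld.MEM  no-port MEM/MEM
c6: i8 ld.MEM  no-port MEM/MEM
c7: i9 st.MEM  tail

ISSUED = 7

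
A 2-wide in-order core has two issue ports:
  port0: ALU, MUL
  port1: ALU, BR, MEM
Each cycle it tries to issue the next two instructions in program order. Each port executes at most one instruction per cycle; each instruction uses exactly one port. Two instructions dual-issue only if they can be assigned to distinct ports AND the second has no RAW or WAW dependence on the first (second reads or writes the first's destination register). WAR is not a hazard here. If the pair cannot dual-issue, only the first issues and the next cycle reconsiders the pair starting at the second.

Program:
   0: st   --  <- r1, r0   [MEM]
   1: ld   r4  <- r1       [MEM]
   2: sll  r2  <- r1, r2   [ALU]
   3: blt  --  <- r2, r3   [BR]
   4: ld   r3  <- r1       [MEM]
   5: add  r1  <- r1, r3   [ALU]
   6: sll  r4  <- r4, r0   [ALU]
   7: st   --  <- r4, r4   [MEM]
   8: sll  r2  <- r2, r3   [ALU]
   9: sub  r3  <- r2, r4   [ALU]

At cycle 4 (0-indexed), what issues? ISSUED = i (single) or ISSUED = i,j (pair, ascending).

0. st.MEM @i0  | no-port MEM/MEM
1. ld.MEM/sll.ALU @i1,i2  | dual
2. blt.BR @i3  | no-port BR/MEM
3. ld.MEM @i4  | RAW r3
4. add.ALU/sll.ALU @i5,i6  | dual
5. st.MEM/sll.ALU @i7,i8  | dual
6. sub.ALU @i9  | tail

ISSUED = 5,6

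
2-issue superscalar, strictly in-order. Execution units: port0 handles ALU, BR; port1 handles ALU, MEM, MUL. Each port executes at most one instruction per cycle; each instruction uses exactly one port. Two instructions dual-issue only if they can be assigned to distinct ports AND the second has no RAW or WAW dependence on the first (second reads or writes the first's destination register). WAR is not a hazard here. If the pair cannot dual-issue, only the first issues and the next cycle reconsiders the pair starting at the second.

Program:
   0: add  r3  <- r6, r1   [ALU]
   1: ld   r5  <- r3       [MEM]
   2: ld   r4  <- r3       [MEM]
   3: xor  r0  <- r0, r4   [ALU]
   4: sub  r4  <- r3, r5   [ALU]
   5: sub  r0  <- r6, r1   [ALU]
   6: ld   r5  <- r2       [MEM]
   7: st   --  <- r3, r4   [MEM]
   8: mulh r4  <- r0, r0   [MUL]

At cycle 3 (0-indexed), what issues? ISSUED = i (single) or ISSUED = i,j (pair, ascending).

ISSUED = 3,4

[0] i0  add.ALU  -- RAW r3
[1] i1  ld.MEM  -- no-port MEM/MEM
[2] i2  ld.MEM  -- RAW r4
[3] i3&i4  xor.ALU;sub.ALU  -- dual
[4] i5&i6  sub.ALU;ld.MEM  -- dual
[5] i7  st.MEM  -- no-port MEM/MUL
[6] i8  mulh.MUL  -- tail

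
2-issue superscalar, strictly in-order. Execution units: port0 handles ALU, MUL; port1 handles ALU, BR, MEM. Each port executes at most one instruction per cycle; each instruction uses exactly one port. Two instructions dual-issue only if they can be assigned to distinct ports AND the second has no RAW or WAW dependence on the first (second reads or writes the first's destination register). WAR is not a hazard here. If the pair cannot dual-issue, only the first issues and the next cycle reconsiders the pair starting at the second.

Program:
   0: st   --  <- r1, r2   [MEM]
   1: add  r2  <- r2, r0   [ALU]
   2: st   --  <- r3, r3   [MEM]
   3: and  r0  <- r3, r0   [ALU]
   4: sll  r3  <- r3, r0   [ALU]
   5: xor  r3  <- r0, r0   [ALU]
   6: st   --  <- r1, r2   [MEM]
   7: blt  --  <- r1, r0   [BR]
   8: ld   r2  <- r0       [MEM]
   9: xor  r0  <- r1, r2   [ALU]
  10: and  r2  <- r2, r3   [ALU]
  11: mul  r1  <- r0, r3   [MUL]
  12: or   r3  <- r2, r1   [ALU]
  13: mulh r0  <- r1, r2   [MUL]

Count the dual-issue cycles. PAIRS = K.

PAIRS = 5

t=0 i0+i1:st/add ; 2-wide
t=1 i2+i3:st/and ; 2-wide
t=2 i4:sll ; WAW r3
t=3 i5+i6:xor/st ; 2-wide
t=4 i7:blt ; no-port BR/MEM
t=5 i8:ld ; RAW r2
t=6 i9+i10:xor/and ; 2-wide
t=7 i11:mul ; RAW r1
t=8 i12+i13:or/mulh ; 2-wide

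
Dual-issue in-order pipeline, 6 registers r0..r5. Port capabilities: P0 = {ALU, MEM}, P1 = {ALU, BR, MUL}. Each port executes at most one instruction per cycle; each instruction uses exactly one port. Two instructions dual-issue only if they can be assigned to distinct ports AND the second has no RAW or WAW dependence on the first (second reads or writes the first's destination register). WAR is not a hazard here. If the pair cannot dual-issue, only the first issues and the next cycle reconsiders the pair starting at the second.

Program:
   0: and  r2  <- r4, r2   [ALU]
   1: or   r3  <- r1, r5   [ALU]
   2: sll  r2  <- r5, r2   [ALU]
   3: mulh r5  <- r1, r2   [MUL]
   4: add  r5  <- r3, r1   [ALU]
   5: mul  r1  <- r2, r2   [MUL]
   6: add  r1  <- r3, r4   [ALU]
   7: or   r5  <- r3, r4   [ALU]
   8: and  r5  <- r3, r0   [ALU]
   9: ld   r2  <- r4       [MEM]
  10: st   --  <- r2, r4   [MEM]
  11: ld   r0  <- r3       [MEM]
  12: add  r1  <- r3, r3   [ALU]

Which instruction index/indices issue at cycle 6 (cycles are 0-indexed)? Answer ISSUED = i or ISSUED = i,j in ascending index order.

[0] i0/i1  and or  -- pair
[1] i2  sll  -- RAW r2
[2] i3  mulh  -- WAW r5
[3] i4/i5  add mul  -- pair
[4] i6/i7  add or  -- pair
[5] i8/i9  and ld  -- pair
[6] i10  st  -- no-port MEM/MEM
[7] i11/i12  ld add  -- pair

ISSUED = 10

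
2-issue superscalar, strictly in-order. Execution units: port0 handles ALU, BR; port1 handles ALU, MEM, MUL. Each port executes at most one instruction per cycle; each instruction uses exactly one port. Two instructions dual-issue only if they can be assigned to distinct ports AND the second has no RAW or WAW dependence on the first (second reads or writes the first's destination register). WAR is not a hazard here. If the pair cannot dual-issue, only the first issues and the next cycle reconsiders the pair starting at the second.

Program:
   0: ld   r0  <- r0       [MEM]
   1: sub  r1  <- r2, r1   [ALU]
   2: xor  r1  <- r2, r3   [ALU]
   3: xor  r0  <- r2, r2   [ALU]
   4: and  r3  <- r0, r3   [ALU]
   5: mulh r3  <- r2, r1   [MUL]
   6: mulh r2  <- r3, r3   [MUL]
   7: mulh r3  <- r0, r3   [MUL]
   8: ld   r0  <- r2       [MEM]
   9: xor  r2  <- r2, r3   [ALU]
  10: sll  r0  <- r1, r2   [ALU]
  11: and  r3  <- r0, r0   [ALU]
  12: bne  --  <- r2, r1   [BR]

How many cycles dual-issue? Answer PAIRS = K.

0. ld/sub @i0&i1  | 2-wide
1. xor/xor @i2&i3  | 2-wide
2. and @i4  | WAW r3
3. mulh @i5  | no-port MUL/MUL
4. mulh @i6  | no-port MUL/MUL
5. mulh @i7  | no-port MUL/MEM
6. ld/xor @i8&i9  | 2-wide
7. sll @i10  | RAW r0
8. and/bne @i11&i12  | 2-wide

PAIRS = 4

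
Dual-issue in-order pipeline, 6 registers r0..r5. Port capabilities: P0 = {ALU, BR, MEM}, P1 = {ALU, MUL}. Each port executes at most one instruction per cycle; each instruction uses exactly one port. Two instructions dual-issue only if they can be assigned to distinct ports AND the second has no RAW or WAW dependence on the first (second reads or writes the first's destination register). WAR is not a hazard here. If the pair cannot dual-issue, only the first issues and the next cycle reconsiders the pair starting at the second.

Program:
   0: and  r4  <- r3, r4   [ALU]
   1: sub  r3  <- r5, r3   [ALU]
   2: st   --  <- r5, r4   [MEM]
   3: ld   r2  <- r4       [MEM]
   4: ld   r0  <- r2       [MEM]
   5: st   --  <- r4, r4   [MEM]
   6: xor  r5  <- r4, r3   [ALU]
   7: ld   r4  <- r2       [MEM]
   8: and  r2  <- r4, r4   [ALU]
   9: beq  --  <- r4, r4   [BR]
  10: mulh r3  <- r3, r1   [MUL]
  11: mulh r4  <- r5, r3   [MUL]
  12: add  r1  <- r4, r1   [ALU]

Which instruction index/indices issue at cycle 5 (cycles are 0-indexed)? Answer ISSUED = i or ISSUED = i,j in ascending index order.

ISSUED = 7

  cy0 -> i0&i1 (and sub) 2-wide
  cy1 -> i2 (st) no-port MEM/MEM
  cy2 -> i3 (ld) no-port MEM/MEM
  cy3 -> i4 (ld) no-port MEM/MEM
  cy4 -> i5&i6 (st xor) 2-wide
  cy5 -> i7 (ld) RAW r4
  cy6 -> i8&i9 (and beq) 2-wide
  cy7 -> i10 (mulh) no-port MUL/MUL
  cy8 -> i11 (mulh) RAW r4
  cy9 -> i12 (add) tail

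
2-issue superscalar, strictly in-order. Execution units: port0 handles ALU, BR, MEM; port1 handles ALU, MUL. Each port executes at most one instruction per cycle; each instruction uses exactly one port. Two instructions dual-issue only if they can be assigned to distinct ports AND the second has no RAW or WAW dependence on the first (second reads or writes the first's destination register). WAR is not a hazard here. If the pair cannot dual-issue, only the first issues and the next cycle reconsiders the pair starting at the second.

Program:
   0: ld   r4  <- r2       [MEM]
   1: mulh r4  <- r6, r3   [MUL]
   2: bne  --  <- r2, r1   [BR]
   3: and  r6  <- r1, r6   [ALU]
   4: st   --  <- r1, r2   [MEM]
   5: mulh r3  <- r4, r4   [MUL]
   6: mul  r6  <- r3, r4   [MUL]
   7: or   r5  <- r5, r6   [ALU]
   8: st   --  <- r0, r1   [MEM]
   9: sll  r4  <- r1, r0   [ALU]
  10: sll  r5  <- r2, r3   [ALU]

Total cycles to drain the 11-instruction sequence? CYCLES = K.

CYCLES = 7

  cy0 -> i0 (ld) WAW r4
  cy1 -> i1&i2 (mulh/bne) pair
  cy2 -> i3&i4 (and/st) pair
  cy3 -> i5 (mulh) no-port MUL/MUL
  cy4 -> i6 (mul) RAW r6
  cy5 -> i7&i8 (or/st) pair
  cy6 -> i9&i10 (sll/sll) pair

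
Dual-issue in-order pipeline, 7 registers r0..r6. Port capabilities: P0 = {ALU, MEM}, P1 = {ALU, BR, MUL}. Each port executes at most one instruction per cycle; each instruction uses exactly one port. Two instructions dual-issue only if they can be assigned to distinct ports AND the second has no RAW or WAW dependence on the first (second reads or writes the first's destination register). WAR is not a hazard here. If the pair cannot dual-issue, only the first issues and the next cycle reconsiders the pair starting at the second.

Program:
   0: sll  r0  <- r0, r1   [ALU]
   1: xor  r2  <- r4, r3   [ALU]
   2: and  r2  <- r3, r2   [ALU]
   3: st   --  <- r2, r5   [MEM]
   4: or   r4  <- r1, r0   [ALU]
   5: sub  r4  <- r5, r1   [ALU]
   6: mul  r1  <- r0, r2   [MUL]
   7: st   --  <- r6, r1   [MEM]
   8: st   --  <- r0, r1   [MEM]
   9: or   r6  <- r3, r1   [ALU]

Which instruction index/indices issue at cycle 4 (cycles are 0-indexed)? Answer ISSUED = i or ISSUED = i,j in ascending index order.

ISSUED = 7

c0: i0,i1 sll+xor  pair
c1: i2 and  RAW r2
c2: i3,i4 st+or  pair
c3: i5,i6 sub+mul  pair
c4: i7 st  no-port MEM/MEM
c5: i8,i9 st+or  pair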